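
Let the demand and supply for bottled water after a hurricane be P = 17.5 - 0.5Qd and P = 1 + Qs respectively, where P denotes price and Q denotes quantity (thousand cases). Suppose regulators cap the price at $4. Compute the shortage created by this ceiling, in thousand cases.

Rearranging demand gives Qd = 35 - 2P; rearranging supply gives Qs = P - 1. In a free market, 35 - 2P = P - 1 gives the equilibrium P* = 12, Q* = 11.
The ceiling of 4 is below the equilibrium price 12, so it binds.
At P = 4: Qd = 35 - 2·4 = 27 and Qs = 4 - 1 = 3.
Shortage = Qd - Qs = 27 - 3 = 24.

24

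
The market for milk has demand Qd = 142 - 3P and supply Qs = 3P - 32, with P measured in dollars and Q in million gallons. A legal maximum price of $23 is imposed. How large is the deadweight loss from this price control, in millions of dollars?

108

Equilibrium: 142 - 3P = 3P - 32, so 174 = 6P and P* = 29, Q* = 55.
Because the ceiling (23) lies below the market-clearing price, it is binding.
At P = 23: Qd = 142 - 3·23 = 73 and Qs = 3·23 - 32 = 37.
Quantity traded falls to 37. At Q = 37 the demand price is (142 - 37)/3 = 35 and the supply price is (32 + 37)/3 = 23.
Deadweight loss = ½ · (35 - 23) · (55 - 37) = ½ · 12 · 18 = 108.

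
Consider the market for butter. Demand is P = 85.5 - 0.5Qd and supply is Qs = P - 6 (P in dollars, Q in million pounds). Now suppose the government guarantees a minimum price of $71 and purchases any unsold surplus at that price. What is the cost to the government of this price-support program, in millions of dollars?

Rearranging demand gives Qd = 171 - 2P. Equilibrium: 171 - 2P = P - 6, so 177 = 3P and P* = 59, Q* = 53.
Since 71 > 59, the floor is binding.
At P = 71: Qd = 171 - 2·71 = 29 and Qs = 71 - 6 = 65.
Surplus = Qs - Qd = 36.
Government expenditure = surplus × support price = 36 × 71 = 2556.

2556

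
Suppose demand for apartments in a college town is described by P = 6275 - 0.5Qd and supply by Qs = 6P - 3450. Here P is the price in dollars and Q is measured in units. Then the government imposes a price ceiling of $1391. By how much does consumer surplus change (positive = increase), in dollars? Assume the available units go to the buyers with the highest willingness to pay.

Rearranging demand gives Qd = 12550 - 2P. Setting quantity demanded equal to quantity supplied, 12550 - 2P = 6P - 3450, gives P* = 2000 and Q* = 8550.
Since 1391 < 2000, the ceiling is binding.
At P = 1391: Qd = 12550 - 2·1391 = 9768 and Qs = 6·1391 - 3450 = 4896.
Consumer surplus without the control is ½ · (6275 - 2000) · 8550 = 18275625.
With the ceiling, 4896 units are sold at 1391 (assume they go to the highest-value buyers). The demand price at Q = 4896 is 3827, so CS = ½ · [(6275 - 1391) + (3827 - 1391)] · 4896 = 17919360.
Change in consumer surplus = 17919360 - 18275625 = -356265.

-356265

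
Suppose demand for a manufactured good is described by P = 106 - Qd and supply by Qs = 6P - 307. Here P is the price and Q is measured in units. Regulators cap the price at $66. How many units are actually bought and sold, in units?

47

Rearranging demand gives Qd = 106 - P. In a free market, 106 - P = 6P - 307 gives the equilibrium P* = 59, Q* = 47.
Since 66 is above P* = 59, the ceiling does not bind and the free-market outcome prevails.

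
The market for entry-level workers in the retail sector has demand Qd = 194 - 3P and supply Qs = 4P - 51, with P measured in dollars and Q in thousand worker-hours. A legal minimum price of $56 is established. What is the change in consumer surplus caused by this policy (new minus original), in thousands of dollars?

-1207.5

Equilibrium: 194 - 3P = 4P - 51, so 245 = 7P and P* = 35, Q* = 89.
Since 56 > 35, the floor is binding.
At P = 56: Qd = 194 - 3·56 = 26 and Qs = 4·56 - 51 = 173.
Consumer surplus without the control is ½ · (194/3 - 35) · 89 = 7921/6.
With the floor, consumers buy 26 units at 56, so CS = ½ · (194/3 - 56) · 26 = 338/3.
Change in consumer surplus = 338/3 - 7921/6 = -1207.5.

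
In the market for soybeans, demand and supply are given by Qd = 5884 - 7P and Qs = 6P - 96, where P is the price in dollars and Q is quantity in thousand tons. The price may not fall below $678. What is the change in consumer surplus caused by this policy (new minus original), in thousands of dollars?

-414418

Setting quantity demanded equal to quantity supplied, 5884 - 7P = 6P - 96, gives P* = 460 and Q* = 2664.
Since 678 > 460, the floor is binding.
At P = 678: Qd = 5884 - 7·678 = 1138 and Qs = 6·678 - 96 = 3972.
Consumer surplus without the control is ½ · (5884/7 - 460) · 2664 = 3548448/7.
With the floor, consumers buy 1138 units at 678, so CS = ½ · (5884/7 - 678) · 1138 = 647522/7.
Change in consumer surplus = 647522/7 - 3548448/7 = -414418.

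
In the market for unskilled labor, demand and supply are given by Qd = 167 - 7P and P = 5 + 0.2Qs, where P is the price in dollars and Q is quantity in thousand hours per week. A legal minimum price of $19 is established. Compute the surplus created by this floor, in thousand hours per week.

36

Rearranging supply gives Qs = 5P - 25. Equilibrium: 167 - 7P = 5P - 25, so 192 = 12P and P* = 16, Q* = 55.
The floor of 19 is above the equilibrium price 16, so it binds.
At P = 19: Qd = 167 - 7·19 = 34 and Qs = 5·19 - 25 = 70.
Surplus = Qs - Qd = 70 - 34 = 36.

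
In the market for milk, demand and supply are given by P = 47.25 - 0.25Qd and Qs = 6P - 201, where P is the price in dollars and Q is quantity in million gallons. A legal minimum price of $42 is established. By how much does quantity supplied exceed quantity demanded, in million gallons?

Rearranging demand gives Qd = 189 - 4P. In a free market, 189 - 4P = 6P - 201 gives the equilibrium P* = 39, Q* = 33.
The floor of 42 is above the equilibrium price 39, so it binds.
At P = 42: Qd = 189 - 4·42 = 21 and Qs = 6·42 - 201 = 51.
Surplus = Qs - Qd = 51 - 21 = 30.

30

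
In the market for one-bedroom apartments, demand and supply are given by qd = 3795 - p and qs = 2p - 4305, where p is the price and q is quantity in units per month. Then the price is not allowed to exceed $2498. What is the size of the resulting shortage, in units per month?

606

Setting quantity demanded equal to quantity supplied, 3795 - p = 2p - 4305, gives p* = 2700 and q* = 1095.
Because the ceiling (2498) lies below the market-clearing price, it is binding.
At p = 2498: qd = 3795 - 2498 = 1297 and qs = 2·2498 - 4305 = 691.
Shortage = qd - qs = 1297 - 691 = 606.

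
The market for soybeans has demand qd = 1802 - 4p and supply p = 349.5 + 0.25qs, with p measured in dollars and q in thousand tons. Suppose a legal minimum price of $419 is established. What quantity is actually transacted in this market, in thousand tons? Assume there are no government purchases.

126

Rearranging supply gives qs = 4p - 1398. In a free market, 1802 - 4p = 4p - 1398 gives the equilibrium p* = 400, q* = 202.
The floor of 419 is above the equilibrium price 400, so it binds.
At p = 419: qd = 1802 - 4·419 = 126 and qs = 4·419 - 1398 = 278.
The quantity actually transacted is the short side, demand: 126.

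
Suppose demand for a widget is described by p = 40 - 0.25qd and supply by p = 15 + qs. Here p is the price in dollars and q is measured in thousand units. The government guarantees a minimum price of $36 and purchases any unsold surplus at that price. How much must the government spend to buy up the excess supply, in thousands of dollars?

Rearranging demand gives qd = 160 - 4p; rearranging supply gives qs = p - 15. In a free market, 160 - 4p = p - 15 gives the equilibrium p* = 35, q* = 20.
Since 36 > 35, the floor is binding.
At p = 36: qd = 160 - 4·36 = 16 and qs = 36 - 15 = 21.
Surplus = qs - qd = 5.
Government expenditure = surplus × support price = 5 × 36 = 180.

180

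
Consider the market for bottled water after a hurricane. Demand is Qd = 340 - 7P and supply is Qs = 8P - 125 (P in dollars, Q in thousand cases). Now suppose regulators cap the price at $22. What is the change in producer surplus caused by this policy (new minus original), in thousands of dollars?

-783

Without the control the market clears where 340 - 7P = 8P - 125, i.e. P* = 31 and Q* = 123.
The ceiling of 22 is below the equilibrium price 31, so it binds.
At P = 22: Qd = 340 - 7·22 = 186 and Qs = 8·22 - 125 = 51.
Producer surplus without the control is ½ · (31 - 15.625) · 123 = 945.5625.
With the ceiling, producers sell 51 units at 22, so PS = ½ · (22 - 15.625) · 51 = 162.5625.
Change in producer surplus = 162.5625 - 945.5625 = -783.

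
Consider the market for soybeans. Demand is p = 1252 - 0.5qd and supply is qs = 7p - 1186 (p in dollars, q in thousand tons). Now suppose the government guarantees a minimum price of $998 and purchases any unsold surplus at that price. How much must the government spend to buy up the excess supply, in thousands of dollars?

Rearranging demand gives qd = 2504 - 2p. Without the control the market clears where 2504 - 2p = 7p - 1186, i.e. p* = 410 and q* = 1684.
Since 998 > 410, the floor is binding.
At p = 998: qd = 2504 - 2·998 = 508 and qs = 7·998 - 1186 = 5800.
Surplus = qs - qd = 5292.
Government expenditure = surplus × support price = 5292 × 998 = 5281416.

5281416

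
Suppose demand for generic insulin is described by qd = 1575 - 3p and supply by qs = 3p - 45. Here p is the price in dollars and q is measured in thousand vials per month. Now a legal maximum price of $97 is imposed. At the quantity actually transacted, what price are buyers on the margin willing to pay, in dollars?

Without the control the market clears where 1575 - 3p = 3p - 45, i.e. p* = 270 and q* = 765.
The ceiling of 97 is below the equilibrium price 270, so it binds.
At p = 97: qd = 1575 - 3·97 = 1284 and qs = 3·97 - 45 = 246.
Only 246 units reach the market. On the demand curve, the marginal buyer's willingness to pay at q = 246 is (1575 - 246)/3 = 443.

443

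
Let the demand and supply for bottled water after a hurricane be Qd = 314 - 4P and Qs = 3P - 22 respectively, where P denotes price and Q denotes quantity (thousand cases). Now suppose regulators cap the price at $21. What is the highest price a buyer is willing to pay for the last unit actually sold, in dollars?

68.25

Equilibrium: 314 - 4P = 3P - 22, so 336 = 7P and P* = 48, Q* = 122.
Since 21 < 48, the ceiling is binding.
At P = 21: Qd = 314 - 4·21 = 230 and Qs = 3·21 - 22 = 41.
Only 41 units reach the market. On the demand curve, the marginal buyer's willingness to pay at Q = 41 is (314 - 41)/4 = 68.25.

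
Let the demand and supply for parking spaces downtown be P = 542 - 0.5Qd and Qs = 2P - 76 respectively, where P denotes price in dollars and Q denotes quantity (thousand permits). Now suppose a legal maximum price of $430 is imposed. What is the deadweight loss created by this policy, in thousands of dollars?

0

Rearranging demand gives Qd = 1084 - 2P. Without the control the market clears where 1084 - 2P = 2P - 76, i.e. P* = 290 and Q* = 504.
Since 430 is above P* = 290, the ceiling does not bind and the free-market outcome prevails.
Since the control does not bind, no trades are prevented and deadweight loss is zero.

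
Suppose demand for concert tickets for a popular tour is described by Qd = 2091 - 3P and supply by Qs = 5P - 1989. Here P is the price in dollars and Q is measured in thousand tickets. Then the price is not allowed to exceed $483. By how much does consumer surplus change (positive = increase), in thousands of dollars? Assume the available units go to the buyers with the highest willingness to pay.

8464.5

In a free market, 2091 - 3P = 5P - 1989 gives the equilibrium P* = 510, Q* = 561.
Because the ceiling (483) lies below the market-clearing price, it is binding.
At P = 483: Qd = 2091 - 3·483 = 642 and Qs = 5·483 - 1989 = 426.
Consumer surplus without the control is ½ · (697 - 510) · 561 = 52453.5.
With the ceiling, 426 units are sold at 483 (assume they go to the highest-value buyers). The demand price at Q = 426 is 555, so CS = ½ · [(697 - 483) + (555 - 483)] · 426 = 60918.
Change in consumer surplus = 60918 - 52453.5 = 8464.5.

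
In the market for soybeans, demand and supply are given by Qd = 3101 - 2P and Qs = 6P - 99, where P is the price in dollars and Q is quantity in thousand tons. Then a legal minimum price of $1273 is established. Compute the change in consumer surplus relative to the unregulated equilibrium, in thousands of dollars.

Equilibrium: 3101 - 2P = 6P - 99, so 3200 = 8P and P* = 400, Q* = 2301.
Since 1273 > 400, the floor is binding.
At P = 1273: Qd = 3101 - 2·1273 = 555 and Qs = 6·1273 - 99 = 7539.
Consumer surplus without the control is ½ · (1550.5 - 400) · 2301 = 1323650.25.
With the floor, consumers buy 555 units at 1273, so CS = ½ · (1550.5 - 1273) · 555 = 77006.25.
Change in consumer surplus = 77006.25 - 1323650.25 = -1246644.

-1246644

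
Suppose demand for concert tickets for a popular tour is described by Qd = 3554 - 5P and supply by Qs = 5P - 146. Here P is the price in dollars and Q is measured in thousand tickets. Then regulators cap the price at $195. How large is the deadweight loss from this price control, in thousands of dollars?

Setting quantity demanded equal to quantity supplied, 3554 - 5P = 5P - 146, gives P* = 370 and Q* = 1704.
Since 195 < 370, the ceiling is binding.
At P = 195: Qd = 3554 - 5·195 = 2579 and Qs = 5·195 - 146 = 829.
Quantity traded falls to 829. At Q = 829 the demand price is (3554 - 829)/5 = 545 and the supply price is (146 + 829)/5 = 195.
Deadweight loss = ½ · (545 - 195) · (1704 - 829) = ½ · 350 · 875 = 153125.

153125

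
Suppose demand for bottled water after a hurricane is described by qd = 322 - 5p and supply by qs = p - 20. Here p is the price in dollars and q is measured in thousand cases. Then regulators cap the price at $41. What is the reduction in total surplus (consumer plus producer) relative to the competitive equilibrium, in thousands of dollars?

Without the control the market clears where 322 - 5p = p - 20, i.e. p* = 57 and q* = 37.
Because the ceiling (41) lies below the market-clearing price, it is binding.
At p = 41: qd = 322 - 5·41 = 117 and qs = 41 - 20 = 21.
Quantity traded falls to 21. At q = 21 the demand price is (322 - 21)/5 = 60.2 and the supply price is 20 + 21 = 41.
Deadweight loss = ½ · (60.2 - 41) · (37 - 21) = ½ · 19.2 · 16 = 153.6.

153.6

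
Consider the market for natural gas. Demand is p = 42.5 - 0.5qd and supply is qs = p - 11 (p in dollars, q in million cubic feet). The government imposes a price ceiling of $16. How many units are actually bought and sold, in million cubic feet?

5

Rearranging demand gives qd = 85 - 2p. Equilibrium: 85 - 2p = p - 11, so 96 = 3p and p* = 32, q* = 21.
Since 16 < 32, the ceiling is binding.
At p = 16: qd = 85 - 2·16 = 53 and qs = 16 - 11 = 5.
The quantity actually transacted is the short side, supply: 5.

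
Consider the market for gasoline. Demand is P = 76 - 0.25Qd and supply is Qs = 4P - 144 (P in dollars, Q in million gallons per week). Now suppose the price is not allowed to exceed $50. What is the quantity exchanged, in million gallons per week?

Rearranging demand gives Qd = 304 - 4P. Equilibrium: 304 - 4P = 4P - 144, so 448 = 8P and P* = 56, Q* = 80.
Because the ceiling (50) lies below the market-clearing price, it is binding.
At P = 50: Qd = 304 - 4·50 = 104 and Qs = 4·50 - 144 = 56.
The quantity actually transacted is the short side, supply: 56.

56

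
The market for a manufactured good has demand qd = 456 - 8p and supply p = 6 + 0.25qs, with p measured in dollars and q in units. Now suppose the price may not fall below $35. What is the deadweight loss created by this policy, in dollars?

0

Rearranging supply gives qs = 4p - 24. In a free market, 456 - 8p = 4p - 24 gives the equilibrium p* = 40, q* = 136.
The floor of 35 is below the equilibrium price 40, so it is not binding; the market clears at p* = 40, q* = 136.
Since the control does not bind, no trades are prevented and deadweight loss is zero.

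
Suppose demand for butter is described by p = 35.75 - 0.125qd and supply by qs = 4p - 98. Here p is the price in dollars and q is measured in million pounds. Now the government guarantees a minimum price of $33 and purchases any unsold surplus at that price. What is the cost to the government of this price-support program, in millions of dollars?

396

Rearranging demand gives qd = 286 - 8p. Equilibrium: 286 - 8p = 4p - 98, so 384 = 12p and p* = 32, q* = 30.
Because the floor (33) lies above the market-clearing price, it is binding.
At p = 33: qd = 286 - 8·33 = 22 and qs = 4·33 - 98 = 34.
Surplus = qs - qd = 12.
Government expenditure = surplus × support price = 12 × 33 = 396.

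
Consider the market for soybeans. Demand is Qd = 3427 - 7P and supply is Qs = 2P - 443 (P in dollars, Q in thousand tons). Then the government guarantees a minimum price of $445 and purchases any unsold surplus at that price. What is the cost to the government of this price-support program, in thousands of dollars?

In a free market, 3427 - 7P = 2P - 443 gives the equilibrium P* = 430, Q* = 417.
The floor of 445 is above the equilibrium price 430, so it binds.
At P = 445: Qd = 3427 - 7·445 = 312 and Qs = 2·445 - 443 = 447.
Surplus = Qs - Qd = 135.
Government expenditure = surplus × support price = 135 × 445 = 60075.

60075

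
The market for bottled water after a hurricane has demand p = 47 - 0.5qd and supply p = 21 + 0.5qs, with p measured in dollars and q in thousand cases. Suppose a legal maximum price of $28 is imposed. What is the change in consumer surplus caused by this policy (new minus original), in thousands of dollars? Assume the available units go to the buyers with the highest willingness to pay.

Rearranging demand gives qd = 94 - 2p; rearranging supply gives qs = 2p - 42. Without the control the market clears where 94 - 2p = 2p - 42, i.e. p* = 34 and q* = 26.
Because the ceiling (28) lies below the market-clearing price, it is binding.
At p = 28: qd = 94 - 2·28 = 38 and qs = 2·28 - 42 = 14.
Consumer surplus without the control is ½ · (47 - 34) · 26 = 169.
With the ceiling, 14 units are sold at 28 (assume they go to the highest-value buyers). The demand price at q = 14 is 40, so CS = ½ · [(47 - 28) + (40 - 28)] · 14 = 217.
Change in consumer surplus = 217 - 169 = 48.

48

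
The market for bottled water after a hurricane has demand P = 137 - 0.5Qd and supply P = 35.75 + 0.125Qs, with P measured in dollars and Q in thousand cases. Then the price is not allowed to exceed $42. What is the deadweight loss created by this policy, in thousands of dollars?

Rearranging demand gives Qd = 274 - 2P; rearranging supply gives Qs = 8P - 286. In a free market, 274 - 2P = 8P - 286 gives the equilibrium P* = 56, Q* = 162.
Because the ceiling (42) lies below the market-clearing price, it is binding.
At P = 42: Qd = 274 - 2·42 = 190 and Qs = 8·42 - 286 = 50.
Quantity traded falls to 50. At Q = 50 the demand price is (274 - 50)/2 = 112 and the supply price is (286 + 50)/8 = 42.
Deadweight loss = ½ · (112 - 42) · (162 - 50) = ½ · 70 · 112 = 3920.

3920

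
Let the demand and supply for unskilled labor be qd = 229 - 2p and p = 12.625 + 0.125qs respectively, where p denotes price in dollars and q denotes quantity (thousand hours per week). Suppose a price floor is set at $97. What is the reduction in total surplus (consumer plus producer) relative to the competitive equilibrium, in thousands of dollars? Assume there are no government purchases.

5120

Rearranging supply gives qs = 8p - 101. Without the control the market clears where 229 - 2p = 8p - 101, i.e. p* = 33 and q* = 163.
The floor of 97 is above the equilibrium price 33, so it binds.
At p = 97: qd = 229 - 2·97 = 35 and qs = 8·97 - 101 = 675.
Quantity traded falls to 35. At q = 35 the demand price is (229 - 35)/2 = 97 and the supply price is (101 + 35)/8 = 17.
Deadweight loss = ½ · (97 - 17) · (163 - 35) = ½ · 80 · 128 = 5120.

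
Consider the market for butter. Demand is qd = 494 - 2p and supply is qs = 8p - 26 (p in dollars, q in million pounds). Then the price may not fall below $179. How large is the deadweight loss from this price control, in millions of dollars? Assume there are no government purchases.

20161.25

In a free market, 494 - 2p = 8p - 26 gives the equilibrium p* = 52, q* = 390.
Because the floor (179) lies above the market-clearing price, it is binding.
At p = 179: qd = 494 - 2·179 = 136 and qs = 8·179 - 26 = 1406.
Quantity traded falls to 136. At q = 136 the demand price is (494 - 136)/2 = 179 and the supply price is (26 + 136)/8 = 20.25.
Deadweight loss = ½ · (179 - 20.25) · (390 - 136) = ½ · 158.75 · 254 = 20161.25.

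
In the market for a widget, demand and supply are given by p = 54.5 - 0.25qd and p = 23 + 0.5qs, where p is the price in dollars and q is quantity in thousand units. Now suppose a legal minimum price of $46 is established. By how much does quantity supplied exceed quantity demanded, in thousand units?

Rearranging demand gives qd = 218 - 4p; rearranging supply gives qs = 2p - 46. Equilibrium: 218 - 4p = 2p - 46, so 264 = 6p and p* = 44, q* = 42.
Because the floor (46) lies above the market-clearing price, it is binding.
At p = 46: qd = 218 - 4·46 = 34 and qs = 2·46 - 46 = 46.
Surplus = qs - qd = 46 - 34 = 12.

12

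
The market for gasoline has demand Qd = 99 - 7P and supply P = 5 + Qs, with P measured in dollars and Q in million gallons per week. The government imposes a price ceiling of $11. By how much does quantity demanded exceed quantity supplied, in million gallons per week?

Rearranging supply gives Qs = P - 5. Setting quantity demanded equal to quantity supplied, 99 - 7P = P - 5, gives P* = 13 and Q* = 8.
Because the ceiling (11) lies below the market-clearing price, it is binding.
At P = 11: Qd = 99 - 7·11 = 22 and Qs = 11 - 5 = 6.
Shortage = Qd - Qs = 22 - 6 = 16.

16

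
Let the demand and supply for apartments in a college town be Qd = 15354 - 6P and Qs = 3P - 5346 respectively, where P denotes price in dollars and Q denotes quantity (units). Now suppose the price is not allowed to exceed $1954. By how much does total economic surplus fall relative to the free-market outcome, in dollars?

269361

Setting quantity demanded equal to quantity supplied, 15354 - 6P = 3P - 5346, gives P* = 2300 and Q* = 1554.
The ceiling of 1954 is below the equilibrium price 2300, so it binds.
At P = 1954: Qd = 15354 - 6·1954 = 3630 and Qs = 3·1954 - 5346 = 516.
Quantity traded falls to 516. At Q = 516 the demand price is (15354 - 516)/6 = 2473 and the supply price is (5346 + 516)/3 = 1954.
Deadweight loss = ½ · (2473 - 1954) · (1554 - 516) = ½ · 519 · 1038 = 269361.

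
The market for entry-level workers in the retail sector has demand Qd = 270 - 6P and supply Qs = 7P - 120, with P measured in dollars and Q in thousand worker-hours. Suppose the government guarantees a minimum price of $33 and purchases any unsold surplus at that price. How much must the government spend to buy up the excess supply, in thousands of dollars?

Setting quantity demanded equal to quantity supplied, 270 - 6P = 7P - 120, gives P* = 30 and Q* = 90.
Since 33 > 30, the floor is binding.
At P = 33: Qd = 270 - 6·33 = 72 and Qs = 7·33 - 120 = 111.
Surplus = Qs - Qd = 39.
Government expenditure = surplus × support price = 39 × 33 = 1287.

1287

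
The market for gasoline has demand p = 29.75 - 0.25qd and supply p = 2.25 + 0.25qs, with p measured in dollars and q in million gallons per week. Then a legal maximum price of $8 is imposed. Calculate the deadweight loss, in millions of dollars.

256

Rearranging demand gives qd = 119 - 4p; rearranging supply gives qs = 4p - 9. Setting quantity demanded equal to quantity supplied, 119 - 4p = 4p - 9, gives p* = 16 and q* = 55.
Since 8 < 16, the ceiling is binding.
At p = 8: qd = 119 - 4·8 = 87 and qs = 4·8 - 9 = 23.
Quantity traded falls to 23. At q = 23 the demand price is (119 - 23)/4 = 24 and the supply price is (9 + 23)/4 = 8.
Deadweight loss = ½ · (24 - 8) · (55 - 23) = ½ · 16 · 32 = 256.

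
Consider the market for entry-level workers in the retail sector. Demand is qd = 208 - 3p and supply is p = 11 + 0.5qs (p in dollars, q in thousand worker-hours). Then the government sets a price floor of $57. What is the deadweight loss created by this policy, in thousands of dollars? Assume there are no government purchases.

453.75

Rearranging supply gives qs = 2p - 22. Equilibrium: 208 - 3p = 2p - 22, so 230 = 5p and p* = 46, q* = 70.
The floor of 57 is above the equilibrium price 46, so it binds.
At p = 57: qd = 208 - 3·57 = 37 and qs = 2·57 - 22 = 92.
Quantity traded falls to 37. At q = 37 the demand price is (208 - 37)/3 = 57 and the supply price is (22 + 37)/2 = 29.5.
Deadweight loss = ½ · (57 - 29.5) · (70 - 37) = ½ · 27.5 · 33 = 453.75.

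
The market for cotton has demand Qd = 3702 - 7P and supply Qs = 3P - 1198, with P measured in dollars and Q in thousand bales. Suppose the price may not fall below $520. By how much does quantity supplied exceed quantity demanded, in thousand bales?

Equilibrium: 3702 - 7P = 3P - 1198, so 4900 = 10P and P* = 490, Q* = 272.
The floor of 520 is above the equilibrium price 490, so it binds.
At P = 520: Qd = 3702 - 7·520 = 62 and Qs = 3·520 - 1198 = 362.
Surplus = Qs - Qd = 362 - 62 = 300.

300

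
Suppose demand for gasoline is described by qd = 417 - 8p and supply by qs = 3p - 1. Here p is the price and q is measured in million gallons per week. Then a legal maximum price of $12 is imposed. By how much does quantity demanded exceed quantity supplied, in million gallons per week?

Equilibrium: 417 - 8p = 3p - 1, so 418 = 11p and p* = 38, q* = 113.
Because the ceiling (12) lies below the market-clearing price, it is binding.
At p = 12: qd = 417 - 8·12 = 321 and qs = 3·12 - 1 = 35.
Shortage = qd - qs = 321 - 35 = 286.

286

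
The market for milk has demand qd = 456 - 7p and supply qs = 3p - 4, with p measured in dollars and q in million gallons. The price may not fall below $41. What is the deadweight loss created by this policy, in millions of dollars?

In a free market, 456 - 7p = 3p - 4 gives the equilibrium p* = 46, q* = 134.
The floor of 41 is below the equilibrium price 46, so it is not binding; the market clears at p* = 46, q* = 134.
Since the control does not bind, no trades are prevented and deadweight loss is zero.

0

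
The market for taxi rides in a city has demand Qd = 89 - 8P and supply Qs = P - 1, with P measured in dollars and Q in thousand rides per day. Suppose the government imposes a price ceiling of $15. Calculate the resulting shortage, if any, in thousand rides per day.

0

In a free market, 89 - 8P = P - 1 gives the equilibrium P* = 10, Q* = 9.
The ceiling of 15 is above the equilibrium price 10, so it is not binding; the market clears at P* = 10, Q* = 9.
Since the control does not bind, there is no shortage.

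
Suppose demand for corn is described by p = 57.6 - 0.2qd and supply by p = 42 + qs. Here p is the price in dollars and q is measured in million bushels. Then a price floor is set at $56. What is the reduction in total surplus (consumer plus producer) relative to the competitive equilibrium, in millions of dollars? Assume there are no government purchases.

Rearranging demand gives qd = 288 - 5p; rearranging supply gives qs = p - 42. In a free market, 288 - 5p = p - 42 gives the equilibrium p* = 55, q* = 13.
Because the floor (56) lies above the market-clearing price, it is binding.
At p = 56: qd = 288 - 5·56 = 8 and qs = 56 - 42 = 14.
Quantity traded falls to 8. At q = 8 the demand price is (288 - 8)/5 = 56 and the supply price is 42 + 8 = 50.
Deadweight loss = ½ · (56 - 50) · (13 - 8) = ½ · 6 · 5 = 15.

15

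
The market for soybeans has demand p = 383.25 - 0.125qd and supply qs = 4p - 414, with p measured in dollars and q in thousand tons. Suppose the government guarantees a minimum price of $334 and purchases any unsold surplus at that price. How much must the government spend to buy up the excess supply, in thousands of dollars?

Rearranging demand gives qd = 3066 - 8p. Setting quantity demanded equal to quantity supplied, 3066 - 8p = 4p - 414, gives p* = 290 and q* = 746.
Because the floor (334) lies above the market-clearing price, it is binding.
At p = 334: qd = 3066 - 8·334 = 394 and qs = 4·334 - 414 = 922.
Surplus = qs - qd = 528.
Government expenditure = surplus × support price = 528 × 334 = 176352.

176352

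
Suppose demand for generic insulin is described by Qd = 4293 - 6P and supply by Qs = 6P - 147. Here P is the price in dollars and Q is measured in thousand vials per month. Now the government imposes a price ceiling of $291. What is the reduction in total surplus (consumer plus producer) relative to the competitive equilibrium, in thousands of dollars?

Setting quantity demanded equal to quantity supplied, 4293 - 6P = 6P - 147, gives P* = 370 and Q* = 2073.
The ceiling of 291 is below the equilibrium price 370, so it binds.
At P = 291: Qd = 4293 - 6·291 = 2547 and Qs = 6·291 - 147 = 1599.
Quantity traded falls to 1599. At Q = 1599 the demand price is (4293 - 1599)/6 = 449 and the supply price is (147 + 1599)/6 = 291.
Deadweight loss = ½ · (449 - 291) · (2073 - 1599) = ½ · 158 · 474 = 37446.

37446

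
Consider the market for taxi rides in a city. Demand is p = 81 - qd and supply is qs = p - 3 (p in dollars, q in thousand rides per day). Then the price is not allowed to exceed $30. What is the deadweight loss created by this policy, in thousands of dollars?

Rearranging demand gives qd = 81 - p. Without the control the market clears where 81 - p = p - 3, i.e. p* = 42 and q* = 39.
Since 30 < 42, the ceiling is binding.
At p = 30: qd = 81 - 30 = 51 and qs = 30 - 3 = 27.
Quantity traded falls to 27. At q = 27 the demand price is 81 - 27 = 54 and the supply price is 3 + 27 = 30.
Deadweight loss = ½ · (54 - 30) · (39 - 27) = ½ · 24 · 12 = 144.

144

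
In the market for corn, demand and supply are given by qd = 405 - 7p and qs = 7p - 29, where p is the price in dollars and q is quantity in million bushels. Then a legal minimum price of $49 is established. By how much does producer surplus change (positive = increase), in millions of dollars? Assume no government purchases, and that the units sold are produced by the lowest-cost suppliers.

Setting quantity demanded equal to quantity supplied, 405 - 7p = 7p - 29, gives p* = 31 and q* = 188.
Because the floor (49) lies above the market-clearing price, it is binding.
At p = 49: qd = 405 - 7·49 = 62 and qs = 7·49 - 29 = 314.
Producer surplus without the control is ½ · (31 - 29/7) · 188 = 17672/7.
With the floor, 62 units are sold at 49. The supply price at q = 62 is 13, so PS = ½ · [(49 - 29/7) + (49 - 13)] · 62 = 17546/7.
Change in producer surplus = 17546/7 - 17672/7 = -18.

-18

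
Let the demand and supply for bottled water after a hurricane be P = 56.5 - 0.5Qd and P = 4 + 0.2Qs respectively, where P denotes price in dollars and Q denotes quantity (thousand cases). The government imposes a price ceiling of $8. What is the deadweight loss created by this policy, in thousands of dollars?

Rearranging demand gives Qd = 113 - 2P; rearranging supply gives Qs = 5P - 20. Without the control the market clears where 113 - 2P = 5P - 20, i.e. P* = 19 and Q* = 75.
Since 8 < 19, the ceiling is binding.
At P = 8: Qd = 113 - 2·8 = 97 and Qs = 5·8 - 20 = 20.
Quantity traded falls to 20. At Q = 20 the demand price is (113 - 20)/2 = 46.5 and the supply price is (20 + 20)/5 = 8.
Deadweight loss = ½ · (46.5 - 8) · (75 - 20) = ½ · 38.5 · 55 = 1058.75.

1058.75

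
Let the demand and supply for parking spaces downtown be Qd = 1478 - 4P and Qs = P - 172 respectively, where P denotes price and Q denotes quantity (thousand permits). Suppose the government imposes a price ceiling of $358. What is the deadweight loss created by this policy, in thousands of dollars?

Setting quantity demanded equal to quantity supplied, 1478 - 4P = P - 172, gives P* = 330 and Q* = 158.
Since 358 is above P* = 330, the ceiling does not bind and the free-market outcome prevails.
Since the control does not bind, no trades are prevented and deadweight loss is zero.

0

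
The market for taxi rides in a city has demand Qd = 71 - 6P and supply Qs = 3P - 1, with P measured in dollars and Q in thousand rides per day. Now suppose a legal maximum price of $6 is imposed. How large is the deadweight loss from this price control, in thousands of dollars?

In a free market, 71 - 6P = 3P - 1 gives the equilibrium P* = 8, Q* = 23.
Because the ceiling (6) lies below the market-clearing price, it is binding.
At P = 6: Qd = 71 - 6·6 = 35 and Qs = 3·6 - 1 = 17.
Quantity traded falls to 17. At Q = 17 the demand price is (71 - 17)/6 = 9 and the supply price is (1 + 17)/3 = 6.
Deadweight loss = ½ · (9 - 6) · (23 - 17) = ½ · 3 · 6 = 9.

9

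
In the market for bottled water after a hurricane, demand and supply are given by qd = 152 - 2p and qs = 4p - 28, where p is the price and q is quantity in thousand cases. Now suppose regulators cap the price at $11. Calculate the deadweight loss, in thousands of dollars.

Setting quantity demanded equal to quantity supplied, 152 - 2p = 4p - 28, gives p* = 30 and q* = 92.
The ceiling of 11 is below the equilibrium price 30, so it binds.
At p = 11: qd = 152 - 2·11 = 130 and qs = 4·11 - 28 = 16.
Quantity traded falls to 16. At q = 16 the demand price is (152 - 16)/2 = 68 and the supply price is (28 + 16)/4 = 11.
Deadweight loss = ½ · (68 - 11) · (92 - 16) = ½ · 57 · 76 = 2166.

2166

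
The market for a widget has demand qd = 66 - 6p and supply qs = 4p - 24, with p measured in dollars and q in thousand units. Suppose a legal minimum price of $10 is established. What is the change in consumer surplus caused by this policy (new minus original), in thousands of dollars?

In a free market, 66 - 6p = 4p - 24 gives the equilibrium p* = 9, q* = 12.
Because the floor (10) lies above the market-clearing price, it is binding.
At p = 10: qd = 66 - 6·10 = 6 and qs = 4·10 - 24 = 16.
Consumer surplus without the control is ½ · (11 - 9) · 12 = 12.
With the floor, consumers buy 6 units at 10, so CS = ½ · (11 - 10) · 6 = 3.
Change in consumer surplus = 3 - 12 = -9.

-9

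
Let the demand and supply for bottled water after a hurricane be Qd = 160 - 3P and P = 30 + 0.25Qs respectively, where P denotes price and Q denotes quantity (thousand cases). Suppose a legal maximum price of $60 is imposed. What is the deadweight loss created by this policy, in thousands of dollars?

0

Rearranging supply gives Qs = 4P - 120. In a free market, 160 - 3P = 4P - 120 gives the equilibrium P* = 40, Q* = 40.
The ceiling of 60 is above the equilibrium price 40, so it is not binding; the market clears at P* = 40, Q* = 40.
Since the control does not bind, no trades are prevented and deadweight loss is zero.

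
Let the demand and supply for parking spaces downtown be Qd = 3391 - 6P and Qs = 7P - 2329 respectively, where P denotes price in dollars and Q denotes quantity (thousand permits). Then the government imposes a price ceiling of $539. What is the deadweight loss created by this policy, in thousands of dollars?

0

In a free market, 3391 - 6P = 7P - 2329 gives the equilibrium P* = 440, Q* = 751.
The ceiling of 539 is above the equilibrium price 440, so it is not binding; the market clears at P* = 440, Q* = 751.
Since the control does not bind, no trades are prevented and deadweight loss is zero.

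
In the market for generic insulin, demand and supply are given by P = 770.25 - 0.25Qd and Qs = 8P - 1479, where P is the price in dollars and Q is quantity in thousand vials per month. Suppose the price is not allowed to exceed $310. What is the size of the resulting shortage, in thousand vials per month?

Rearranging demand gives Qd = 3081 - 4P. Equilibrium: 3081 - 4P = 8P - 1479, so 4560 = 12P and P* = 380, Q* = 1561.
Since 310 < 380, the ceiling is binding.
At P = 310: Qd = 3081 - 4·310 = 1841 and Qs = 8·310 - 1479 = 1001.
Shortage = Qd - Qs = 1841 - 1001 = 840.

840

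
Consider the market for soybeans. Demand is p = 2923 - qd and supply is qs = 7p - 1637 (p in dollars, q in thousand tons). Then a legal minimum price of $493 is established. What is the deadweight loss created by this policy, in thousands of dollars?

Rearranging demand gives qd = 2923 - p. Equilibrium: 2923 - p = 7p - 1637, so 4560 = 8p and p* = 570, q* = 2353.
The floor of 493 is below the equilibrium price 570, so it is not binding; the market clears at p* = 570, q* = 2353.
Since the control does not bind, no trades are prevented and deadweight loss is zero.

0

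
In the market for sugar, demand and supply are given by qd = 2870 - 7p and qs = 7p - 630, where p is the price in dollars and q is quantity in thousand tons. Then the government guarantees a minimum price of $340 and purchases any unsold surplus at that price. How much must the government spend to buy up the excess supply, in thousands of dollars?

428400

Without the control the market clears where 2870 - 7p = 7p - 630, i.e. p* = 250 and q* = 1120.
Since 340 > 250, the floor is binding.
At p = 340: qd = 2870 - 7·340 = 490 and qs = 7·340 - 630 = 1750.
Surplus = qs - qd = 1260.
Government expenditure = surplus × support price = 1260 × 340 = 428400.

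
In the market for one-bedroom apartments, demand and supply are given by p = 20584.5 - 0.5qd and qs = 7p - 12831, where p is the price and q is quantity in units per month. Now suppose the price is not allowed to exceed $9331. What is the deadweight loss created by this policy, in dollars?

Rearranging demand gives qd = 41169 - 2p. Without the control the market clears where 41169 - 2p = 7p - 12831, i.e. p* = 6000 and q* = 29169.
The ceiling of 9331 is above the equilibrium price 6000, so it is not binding; the market clears at p* = 6000, q* = 29169.
Since the control does not bind, no trades are prevented and deadweight loss is zero.

0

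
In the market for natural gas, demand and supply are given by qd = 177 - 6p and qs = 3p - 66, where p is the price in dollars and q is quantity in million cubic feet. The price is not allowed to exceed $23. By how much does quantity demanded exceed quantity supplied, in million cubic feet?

36

Equilibrium: 177 - 6p = 3p - 66, so 243 = 9p and p* = 27, q* = 15.
The ceiling of 23 is below the equilibrium price 27, so it binds.
At p = 23: qd = 177 - 6·23 = 39 and qs = 3·23 - 66 = 3.
Shortage = qd - qs = 39 - 3 = 36.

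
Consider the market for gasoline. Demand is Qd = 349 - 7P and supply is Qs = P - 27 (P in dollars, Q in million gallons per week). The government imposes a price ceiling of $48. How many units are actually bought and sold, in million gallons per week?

In a free market, 349 - 7P = P - 27 gives the equilibrium P* = 47, Q* = 20.
Since 48 is above P* = 47, the ceiling does not bind and the free-market outcome prevails.

20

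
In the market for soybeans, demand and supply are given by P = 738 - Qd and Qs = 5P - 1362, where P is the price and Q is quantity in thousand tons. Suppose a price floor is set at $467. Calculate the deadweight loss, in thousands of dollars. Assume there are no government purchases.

8213.4

Rearranging demand gives Qd = 738 - P. Equilibrium: 738 - P = 5P - 1362, so 2100 = 6P and P* = 350, Q* = 388.
Because the floor (467) lies above the market-clearing price, it is binding.
At P = 467: Qd = 738 - 467 = 271 and Qs = 5·467 - 1362 = 973.
Quantity traded falls to 271. At Q = 271 the demand price is 738 - 271 = 467 and the supply price is (1362 + 271)/5 = 326.6.
Deadweight loss = ½ · (467 - 326.6) · (388 - 271) = ½ · 140.4 · 117 = 8213.4.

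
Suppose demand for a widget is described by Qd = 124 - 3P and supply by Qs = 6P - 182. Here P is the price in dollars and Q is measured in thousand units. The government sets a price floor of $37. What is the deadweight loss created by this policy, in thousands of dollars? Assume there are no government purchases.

20.25

Without the control the market clears where 124 - 3P = 6P - 182, i.e. P* = 34 and Q* = 22.
Because the floor (37) lies above the market-clearing price, it is binding.
At P = 37: Qd = 124 - 3·37 = 13 and Qs = 6·37 - 182 = 40.
Quantity traded falls to 13. At Q = 13 the demand price is (124 - 13)/3 = 37 and the supply price is (182 + 13)/6 = 32.5.
Deadweight loss = ½ · (37 - 32.5) · (22 - 13) = ½ · 4.5 · 9 = 20.25.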